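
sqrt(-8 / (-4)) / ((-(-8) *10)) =sqrt(2) / 80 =0.02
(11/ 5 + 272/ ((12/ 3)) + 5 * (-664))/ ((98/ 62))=-503719/ 245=-2056.00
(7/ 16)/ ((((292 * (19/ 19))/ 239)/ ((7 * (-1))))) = -2.51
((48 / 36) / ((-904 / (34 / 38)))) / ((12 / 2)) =-17 / 77292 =-0.00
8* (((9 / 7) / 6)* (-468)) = -5616 / 7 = -802.29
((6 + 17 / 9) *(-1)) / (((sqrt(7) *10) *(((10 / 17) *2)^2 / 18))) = -20519 *sqrt(7) / 14000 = -3.88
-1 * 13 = -13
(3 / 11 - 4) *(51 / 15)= -697 / 55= -12.67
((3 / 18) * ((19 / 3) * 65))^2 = 1525225 / 324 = 4707.48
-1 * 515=-515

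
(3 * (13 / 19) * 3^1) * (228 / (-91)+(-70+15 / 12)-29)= -328437 / 532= -617.36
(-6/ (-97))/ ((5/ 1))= 0.01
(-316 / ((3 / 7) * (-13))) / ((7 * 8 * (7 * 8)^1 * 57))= 79 / 248976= 0.00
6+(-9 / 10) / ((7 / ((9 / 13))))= 5379 / 910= 5.91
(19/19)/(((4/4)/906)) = 906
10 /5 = 2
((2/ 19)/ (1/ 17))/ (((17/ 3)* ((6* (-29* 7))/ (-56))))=8/ 551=0.01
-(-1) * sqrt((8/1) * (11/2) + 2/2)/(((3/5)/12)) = 60 * sqrt(5) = 134.16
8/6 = 4/3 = 1.33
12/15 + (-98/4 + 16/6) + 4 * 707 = 84209/30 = 2806.97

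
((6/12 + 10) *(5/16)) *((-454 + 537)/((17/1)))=8715/544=16.02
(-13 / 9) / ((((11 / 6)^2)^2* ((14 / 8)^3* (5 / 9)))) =-1078272 / 25109315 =-0.04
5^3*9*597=671625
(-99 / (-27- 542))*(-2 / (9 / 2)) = -44 / 569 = -0.08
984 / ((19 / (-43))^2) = 1819416 / 361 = 5039.93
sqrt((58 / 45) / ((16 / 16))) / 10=sqrt(290) / 150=0.11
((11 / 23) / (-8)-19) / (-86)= 3507 / 15824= 0.22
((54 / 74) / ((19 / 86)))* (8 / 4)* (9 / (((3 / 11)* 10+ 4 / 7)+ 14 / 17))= 13677741 / 948347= 14.42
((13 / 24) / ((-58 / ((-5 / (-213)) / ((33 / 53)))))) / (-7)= 3445 / 68490576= 0.00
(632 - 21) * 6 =3666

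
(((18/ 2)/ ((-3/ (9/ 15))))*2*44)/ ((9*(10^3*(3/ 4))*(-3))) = 44/ 5625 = 0.01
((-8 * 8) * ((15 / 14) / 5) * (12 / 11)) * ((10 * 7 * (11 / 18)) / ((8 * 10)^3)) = -1 / 800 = -0.00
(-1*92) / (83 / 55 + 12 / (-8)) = -10120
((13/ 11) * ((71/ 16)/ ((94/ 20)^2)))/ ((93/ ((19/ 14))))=438425/ 126549192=0.00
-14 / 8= -7 / 4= -1.75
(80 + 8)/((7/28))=352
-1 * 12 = -12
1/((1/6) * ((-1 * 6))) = -1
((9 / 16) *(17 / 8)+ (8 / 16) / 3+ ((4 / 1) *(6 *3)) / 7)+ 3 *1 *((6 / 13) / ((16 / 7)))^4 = 28627175471 / 2456702976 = 11.65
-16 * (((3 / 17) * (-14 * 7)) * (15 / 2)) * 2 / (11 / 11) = 70560 / 17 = 4150.59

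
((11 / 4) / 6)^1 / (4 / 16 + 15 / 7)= 77 / 402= 0.19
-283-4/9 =-2551/9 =-283.44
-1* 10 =-10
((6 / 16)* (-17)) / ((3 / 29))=-493 / 8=-61.62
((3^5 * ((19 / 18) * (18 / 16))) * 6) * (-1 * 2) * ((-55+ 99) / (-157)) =152361 / 157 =970.45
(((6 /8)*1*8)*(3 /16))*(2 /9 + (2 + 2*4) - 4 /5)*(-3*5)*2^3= -1272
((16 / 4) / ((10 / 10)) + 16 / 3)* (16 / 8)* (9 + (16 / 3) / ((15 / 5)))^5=480891054392 / 177147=2714644.08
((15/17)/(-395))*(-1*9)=27/1343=0.02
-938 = -938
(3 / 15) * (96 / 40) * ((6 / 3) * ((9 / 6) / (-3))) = -0.48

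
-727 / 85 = -8.55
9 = 9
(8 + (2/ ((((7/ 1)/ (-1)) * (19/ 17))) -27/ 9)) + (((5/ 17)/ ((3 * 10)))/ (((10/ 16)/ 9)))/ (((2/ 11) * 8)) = 4.84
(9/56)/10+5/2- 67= -64.48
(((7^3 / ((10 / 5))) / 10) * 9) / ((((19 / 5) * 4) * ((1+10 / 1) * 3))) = 0.31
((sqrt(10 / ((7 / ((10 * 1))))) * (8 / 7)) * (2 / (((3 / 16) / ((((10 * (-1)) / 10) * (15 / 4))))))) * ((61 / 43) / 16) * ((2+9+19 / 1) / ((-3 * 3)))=122000 * sqrt(7) / 6321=51.06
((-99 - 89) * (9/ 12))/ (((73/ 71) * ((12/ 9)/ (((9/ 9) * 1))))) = -30033/ 292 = -102.85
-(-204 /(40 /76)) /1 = 1938 /5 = 387.60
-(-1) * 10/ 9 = 10/ 9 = 1.11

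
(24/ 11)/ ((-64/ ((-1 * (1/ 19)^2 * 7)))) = 21/ 31768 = 0.00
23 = 23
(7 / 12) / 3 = 7 / 36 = 0.19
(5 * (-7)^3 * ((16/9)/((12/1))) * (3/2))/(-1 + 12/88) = 75460/171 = 441.29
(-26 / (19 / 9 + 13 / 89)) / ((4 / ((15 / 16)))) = -156195 / 57856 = -2.70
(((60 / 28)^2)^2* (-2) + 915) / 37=2095665 / 88837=23.59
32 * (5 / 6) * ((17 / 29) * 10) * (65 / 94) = 442000 / 4089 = 108.09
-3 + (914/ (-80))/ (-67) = -7583/ 2680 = -2.83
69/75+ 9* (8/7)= 1961/175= 11.21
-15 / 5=-3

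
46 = 46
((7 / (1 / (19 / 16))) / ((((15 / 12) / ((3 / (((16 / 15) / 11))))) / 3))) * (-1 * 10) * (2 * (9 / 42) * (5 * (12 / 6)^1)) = -26451.56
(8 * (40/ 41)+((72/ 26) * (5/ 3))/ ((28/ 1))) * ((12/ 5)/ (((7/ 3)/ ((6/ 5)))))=1284552/ 130585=9.84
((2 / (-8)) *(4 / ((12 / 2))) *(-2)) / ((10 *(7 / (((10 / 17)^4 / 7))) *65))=200 / 159608631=0.00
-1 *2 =-2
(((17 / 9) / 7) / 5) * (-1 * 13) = -0.70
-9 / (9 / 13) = -13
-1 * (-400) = 400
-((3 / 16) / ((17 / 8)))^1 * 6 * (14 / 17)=-126 / 289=-0.44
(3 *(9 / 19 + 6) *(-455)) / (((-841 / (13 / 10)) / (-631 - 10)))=-279813807 / 31958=-8755.67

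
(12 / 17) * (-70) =-840 / 17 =-49.41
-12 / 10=-6 / 5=-1.20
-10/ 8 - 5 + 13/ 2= 0.25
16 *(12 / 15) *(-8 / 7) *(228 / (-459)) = 38912 / 5355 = 7.27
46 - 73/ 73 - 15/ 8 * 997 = -14595/ 8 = -1824.38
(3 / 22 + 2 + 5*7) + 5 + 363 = 8913 / 22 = 405.14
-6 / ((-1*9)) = 2 / 3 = 0.67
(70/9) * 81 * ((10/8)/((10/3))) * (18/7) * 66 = 40095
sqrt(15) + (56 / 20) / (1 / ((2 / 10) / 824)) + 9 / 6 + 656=sqrt(15) + 6772257 / 10300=661.37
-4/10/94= -1/235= -0.00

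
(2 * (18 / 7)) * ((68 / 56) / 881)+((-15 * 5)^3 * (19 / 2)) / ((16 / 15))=-5190397724583 / 1381408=-3757324.21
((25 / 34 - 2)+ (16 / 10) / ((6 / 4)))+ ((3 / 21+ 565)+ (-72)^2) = 5748.94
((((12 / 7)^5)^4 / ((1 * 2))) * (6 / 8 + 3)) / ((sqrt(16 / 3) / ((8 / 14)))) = 7188299985839015854080 * sqrt(3) / 558545864083284007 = 22290.92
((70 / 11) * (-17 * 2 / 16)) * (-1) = 595 / 44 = 13.52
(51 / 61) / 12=17 / 244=0.07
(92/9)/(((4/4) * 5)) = 92/45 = 2.04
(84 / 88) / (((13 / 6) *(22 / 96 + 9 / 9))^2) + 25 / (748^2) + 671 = 220903995423369 / 329150048656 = 671.13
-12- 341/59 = -1049/59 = -17.78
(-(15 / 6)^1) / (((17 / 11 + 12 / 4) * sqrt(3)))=-11 * sqrt(3) / 60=-0.32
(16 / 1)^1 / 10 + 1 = 13 / 5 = 2.60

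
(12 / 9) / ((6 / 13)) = 26 / 9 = 2.89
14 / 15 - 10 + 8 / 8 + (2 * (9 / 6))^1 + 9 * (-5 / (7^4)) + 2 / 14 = -4.94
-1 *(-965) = 965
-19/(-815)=19/815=0.02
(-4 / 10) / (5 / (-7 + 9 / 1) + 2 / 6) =-12 / 85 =-0.14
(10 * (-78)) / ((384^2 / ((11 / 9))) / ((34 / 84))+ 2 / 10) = -729300 / 278692027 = -0.00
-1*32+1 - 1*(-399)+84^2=7424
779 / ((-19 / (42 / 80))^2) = 18081 / 30400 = 0.59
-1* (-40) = 40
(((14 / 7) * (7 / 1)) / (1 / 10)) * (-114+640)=73640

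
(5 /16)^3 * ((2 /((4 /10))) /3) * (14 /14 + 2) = 625 /4096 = 0.15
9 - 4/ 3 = 7.67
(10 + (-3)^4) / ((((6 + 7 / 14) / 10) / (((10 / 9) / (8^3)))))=175 / 576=0.30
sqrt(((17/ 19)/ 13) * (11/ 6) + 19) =sqrt(42007290)/ 1482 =4.37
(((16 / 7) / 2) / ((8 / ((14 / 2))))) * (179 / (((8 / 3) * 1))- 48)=153 / 8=19.12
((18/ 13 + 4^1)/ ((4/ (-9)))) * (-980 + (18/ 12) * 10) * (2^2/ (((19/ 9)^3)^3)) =235532286287550/ 4194940071127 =56.15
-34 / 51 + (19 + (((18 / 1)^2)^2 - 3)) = 314974 / 3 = 104991.33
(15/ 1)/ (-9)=-5/ 3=-1.67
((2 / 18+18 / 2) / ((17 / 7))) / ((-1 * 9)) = -574 / 1377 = -0.42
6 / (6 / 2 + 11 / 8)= 48 / 35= 1.37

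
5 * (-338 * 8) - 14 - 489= -14023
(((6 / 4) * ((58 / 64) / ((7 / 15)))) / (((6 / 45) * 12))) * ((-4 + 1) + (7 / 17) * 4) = -150075 / 60928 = -2.46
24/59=0.41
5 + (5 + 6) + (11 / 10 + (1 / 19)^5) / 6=801430713 / 49521980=16.18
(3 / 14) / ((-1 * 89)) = -3 / 1246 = -0.00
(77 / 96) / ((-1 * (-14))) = 11 / 192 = 0.06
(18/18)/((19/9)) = 9/19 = 0.47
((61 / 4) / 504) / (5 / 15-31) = -61 / 61824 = -0.00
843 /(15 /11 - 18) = -3091 /61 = -50.67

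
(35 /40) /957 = 7 /7656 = 0.00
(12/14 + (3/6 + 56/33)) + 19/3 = 4337/462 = 9.39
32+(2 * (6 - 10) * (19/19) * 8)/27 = 29.63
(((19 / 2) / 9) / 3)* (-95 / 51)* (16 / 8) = -1805 / 1377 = -1.31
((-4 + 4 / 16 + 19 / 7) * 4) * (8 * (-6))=1392 / 7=198.86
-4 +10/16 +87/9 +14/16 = 43/6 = 7.17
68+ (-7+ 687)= 748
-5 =-5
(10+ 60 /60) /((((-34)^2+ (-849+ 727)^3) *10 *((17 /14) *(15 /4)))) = -7 /52584825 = -0.00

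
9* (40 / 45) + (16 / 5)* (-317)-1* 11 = -5087 / 5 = -1017.40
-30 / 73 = -0.41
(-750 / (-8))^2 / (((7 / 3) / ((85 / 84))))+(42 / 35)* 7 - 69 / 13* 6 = 772173861 / 203840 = 3788.14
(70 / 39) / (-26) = -35 / 507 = -0.07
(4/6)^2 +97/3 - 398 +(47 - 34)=-3170/9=-352.22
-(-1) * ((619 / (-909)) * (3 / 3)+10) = 9.32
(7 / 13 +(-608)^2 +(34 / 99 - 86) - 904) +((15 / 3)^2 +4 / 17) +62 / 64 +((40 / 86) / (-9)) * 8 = 11099919570851 / 30105504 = 368700.67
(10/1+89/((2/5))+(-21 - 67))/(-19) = -289/38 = -7.61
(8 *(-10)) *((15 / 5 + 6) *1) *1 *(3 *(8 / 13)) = -17280 / 13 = -1329.23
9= 9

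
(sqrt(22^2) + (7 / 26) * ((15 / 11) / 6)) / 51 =12619 / 29172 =0.43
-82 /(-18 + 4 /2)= 41 /8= 5.12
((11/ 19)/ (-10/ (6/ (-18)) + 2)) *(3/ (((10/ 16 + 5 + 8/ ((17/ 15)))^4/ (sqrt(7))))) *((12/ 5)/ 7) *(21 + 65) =40453563392 *sqrt(7)/ 654237650390625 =0.00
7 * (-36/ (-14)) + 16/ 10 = 19.60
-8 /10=-4 /5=-0.80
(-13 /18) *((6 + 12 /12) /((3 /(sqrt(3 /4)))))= -1.46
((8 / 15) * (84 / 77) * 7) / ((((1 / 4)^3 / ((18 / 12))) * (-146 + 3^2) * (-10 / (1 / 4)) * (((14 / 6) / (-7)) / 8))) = -64512 / 37675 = -1.71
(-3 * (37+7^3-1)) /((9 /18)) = -2274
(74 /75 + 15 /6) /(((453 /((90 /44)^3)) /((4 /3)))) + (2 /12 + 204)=492615265 /2411772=204.25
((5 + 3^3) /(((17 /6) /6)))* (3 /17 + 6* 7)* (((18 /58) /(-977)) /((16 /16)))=-0.91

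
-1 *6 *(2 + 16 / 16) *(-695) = 12510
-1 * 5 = -5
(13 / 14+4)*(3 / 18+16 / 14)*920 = 290950 / 49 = 5937.76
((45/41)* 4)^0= 1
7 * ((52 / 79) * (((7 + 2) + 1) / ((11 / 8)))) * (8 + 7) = 436800 / 869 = 502.65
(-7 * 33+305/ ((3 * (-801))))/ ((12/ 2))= -277699/ 7209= -38.52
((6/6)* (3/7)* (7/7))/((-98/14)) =-3/49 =-0.06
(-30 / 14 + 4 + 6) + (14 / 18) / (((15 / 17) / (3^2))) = 1658 / 105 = 15.79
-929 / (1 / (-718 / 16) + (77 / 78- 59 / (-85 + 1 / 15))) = -637339521 / 1138538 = -559.79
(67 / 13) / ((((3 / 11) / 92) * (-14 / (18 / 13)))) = -203412 / 1183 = -171.95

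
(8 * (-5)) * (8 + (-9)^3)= 28840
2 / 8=0.25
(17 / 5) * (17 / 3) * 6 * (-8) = -4624 / 5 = -924.80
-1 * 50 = -50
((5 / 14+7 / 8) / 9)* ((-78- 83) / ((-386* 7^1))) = 529 / 64848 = 0.01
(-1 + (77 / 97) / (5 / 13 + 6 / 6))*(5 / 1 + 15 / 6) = -3725 / 1164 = -3.20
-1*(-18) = 18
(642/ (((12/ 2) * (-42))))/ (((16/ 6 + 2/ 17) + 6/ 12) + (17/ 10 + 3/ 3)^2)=-90950/ 377503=-0.24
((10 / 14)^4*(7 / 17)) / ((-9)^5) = -625 / 344314719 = -0.00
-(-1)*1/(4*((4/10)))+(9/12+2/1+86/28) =361/56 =6.45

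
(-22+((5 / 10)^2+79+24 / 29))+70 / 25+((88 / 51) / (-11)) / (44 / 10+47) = 462771863 / 7602060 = 60.87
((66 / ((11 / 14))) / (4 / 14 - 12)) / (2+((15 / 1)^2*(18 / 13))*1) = -1911 / 83558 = -0.02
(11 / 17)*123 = 1353 / 17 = 79.59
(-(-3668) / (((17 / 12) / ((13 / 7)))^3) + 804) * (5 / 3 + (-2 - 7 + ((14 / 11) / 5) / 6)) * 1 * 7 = -875332687332 / 1891505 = -462770.49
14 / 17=0.82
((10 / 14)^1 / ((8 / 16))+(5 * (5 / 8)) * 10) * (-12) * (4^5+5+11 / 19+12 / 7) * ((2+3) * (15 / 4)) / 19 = -14119113375 / 35378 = -399093.03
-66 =-66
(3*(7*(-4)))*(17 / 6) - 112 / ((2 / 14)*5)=-1974 / 5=-394.80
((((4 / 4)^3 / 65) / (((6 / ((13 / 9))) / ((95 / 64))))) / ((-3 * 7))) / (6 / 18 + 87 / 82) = -0.00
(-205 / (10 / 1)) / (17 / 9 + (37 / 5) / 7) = -12915 / 1856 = -6.96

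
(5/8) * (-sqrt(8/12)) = -5 * sqrt(6)/24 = -0.51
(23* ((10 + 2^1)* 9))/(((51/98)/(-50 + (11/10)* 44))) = -649152/85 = -7637.08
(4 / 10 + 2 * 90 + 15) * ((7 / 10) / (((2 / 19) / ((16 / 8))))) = 129941 / 50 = 2598.82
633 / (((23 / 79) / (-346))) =-17302422 / 23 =-752279.22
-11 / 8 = -1.38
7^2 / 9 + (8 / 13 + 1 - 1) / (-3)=613 / 117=5.24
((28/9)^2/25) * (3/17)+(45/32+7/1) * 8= 3089911/45900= 67.32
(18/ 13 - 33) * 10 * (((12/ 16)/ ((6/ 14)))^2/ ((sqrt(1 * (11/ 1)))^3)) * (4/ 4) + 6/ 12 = 1/ 2 - 100695 * sqrt(11)/ 12584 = -26.04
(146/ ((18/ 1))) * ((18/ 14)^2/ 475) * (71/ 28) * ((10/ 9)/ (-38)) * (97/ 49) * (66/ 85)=-16590783/ 5157227950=-0.00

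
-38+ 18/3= -32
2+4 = 6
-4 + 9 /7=-19 /7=-2.71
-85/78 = -1.09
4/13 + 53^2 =36521/13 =2809.31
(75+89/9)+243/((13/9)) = 29615/117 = 253.12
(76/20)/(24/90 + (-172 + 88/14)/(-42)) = 931/1032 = 0.90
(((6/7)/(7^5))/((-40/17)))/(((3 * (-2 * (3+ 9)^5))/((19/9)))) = 323/10538940948480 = 0.00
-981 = -981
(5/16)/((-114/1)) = -5/1824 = -0.00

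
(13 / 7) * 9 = 117 / 7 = 16.71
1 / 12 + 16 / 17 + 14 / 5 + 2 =5941 / 1020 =5.82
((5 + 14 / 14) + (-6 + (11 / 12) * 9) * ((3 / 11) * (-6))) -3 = -15 / 22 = -0.68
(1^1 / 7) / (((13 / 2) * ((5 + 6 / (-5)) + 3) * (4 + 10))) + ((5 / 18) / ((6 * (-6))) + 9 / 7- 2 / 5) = 30813511 / 35085960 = 0.88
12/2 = 6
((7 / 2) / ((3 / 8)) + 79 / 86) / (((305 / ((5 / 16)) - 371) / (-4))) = -1058 / 15609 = -0.07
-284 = -284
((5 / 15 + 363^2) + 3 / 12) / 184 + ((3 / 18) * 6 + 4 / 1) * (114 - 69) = 941.14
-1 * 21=-21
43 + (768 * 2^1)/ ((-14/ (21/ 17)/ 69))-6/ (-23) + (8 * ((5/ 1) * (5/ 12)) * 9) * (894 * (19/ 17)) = 54962167/ 391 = 140568.20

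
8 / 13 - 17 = -213 / 13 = -16.38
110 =110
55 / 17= 3.24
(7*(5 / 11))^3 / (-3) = -10.74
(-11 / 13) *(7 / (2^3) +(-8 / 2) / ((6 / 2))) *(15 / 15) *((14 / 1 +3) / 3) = 2057 / 936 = 2.20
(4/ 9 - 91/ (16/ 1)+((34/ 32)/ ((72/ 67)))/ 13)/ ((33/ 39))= -6.11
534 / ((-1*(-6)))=89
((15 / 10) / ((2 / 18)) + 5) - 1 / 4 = 73 / 4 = 18.25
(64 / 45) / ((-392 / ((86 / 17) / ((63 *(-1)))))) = 688 / 2361555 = 0.00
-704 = -704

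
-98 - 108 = -206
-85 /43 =-1.98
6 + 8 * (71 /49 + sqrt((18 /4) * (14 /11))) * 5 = 3134 /49 + 120 * sqrt(77) /11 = 159.69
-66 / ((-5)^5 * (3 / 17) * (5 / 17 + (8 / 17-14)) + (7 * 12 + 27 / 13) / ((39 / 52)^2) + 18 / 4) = -1487772 / 168082193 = -0.01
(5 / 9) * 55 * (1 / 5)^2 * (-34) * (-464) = 173536 / 9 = 19281.78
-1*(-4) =4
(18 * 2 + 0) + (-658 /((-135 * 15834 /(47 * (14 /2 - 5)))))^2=839277050824 /23312709225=36.00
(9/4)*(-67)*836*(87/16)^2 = -953898363/256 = -3726165.48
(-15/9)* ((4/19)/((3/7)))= -140/171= -0.82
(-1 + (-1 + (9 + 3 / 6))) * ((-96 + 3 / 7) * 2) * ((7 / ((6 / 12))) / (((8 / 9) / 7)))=-158051.25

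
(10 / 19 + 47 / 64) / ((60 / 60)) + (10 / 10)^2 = 2749 / 1216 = 2.26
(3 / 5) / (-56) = -3 / 280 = -0.01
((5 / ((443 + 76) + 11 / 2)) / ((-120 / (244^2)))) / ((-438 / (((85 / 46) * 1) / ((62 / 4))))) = 632570 / 491394609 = 0.00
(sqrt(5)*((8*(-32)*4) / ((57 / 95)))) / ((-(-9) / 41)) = -209920*sqrt(5) / 27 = -17385.01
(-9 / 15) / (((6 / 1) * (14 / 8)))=-2 / 35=-0.06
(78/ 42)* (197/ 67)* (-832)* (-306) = 652010112/ 469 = 1390213.46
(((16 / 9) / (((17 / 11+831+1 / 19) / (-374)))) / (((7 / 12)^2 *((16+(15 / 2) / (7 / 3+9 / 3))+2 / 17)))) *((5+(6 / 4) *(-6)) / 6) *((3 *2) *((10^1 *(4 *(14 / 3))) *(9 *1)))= 10450281431040 / 11612061503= 899.95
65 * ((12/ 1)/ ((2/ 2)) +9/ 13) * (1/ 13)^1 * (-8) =-6600/ 13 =-507.69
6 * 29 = 174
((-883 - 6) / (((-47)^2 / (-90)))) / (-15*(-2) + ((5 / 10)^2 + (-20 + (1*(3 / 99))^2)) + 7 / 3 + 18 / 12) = 348523560 / 135524359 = 2.57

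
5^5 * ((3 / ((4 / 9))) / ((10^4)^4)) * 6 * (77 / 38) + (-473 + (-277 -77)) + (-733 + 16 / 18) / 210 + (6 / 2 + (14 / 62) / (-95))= -1179095816959963457417 / 1424908800000000000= -827.49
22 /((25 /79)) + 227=7413 /25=296.52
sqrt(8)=2 * sqrt(2)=2.83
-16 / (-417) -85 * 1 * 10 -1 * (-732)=-49190 / 417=-117.96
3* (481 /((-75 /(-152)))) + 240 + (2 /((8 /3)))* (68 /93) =2452897 /775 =3165.03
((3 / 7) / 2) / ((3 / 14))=1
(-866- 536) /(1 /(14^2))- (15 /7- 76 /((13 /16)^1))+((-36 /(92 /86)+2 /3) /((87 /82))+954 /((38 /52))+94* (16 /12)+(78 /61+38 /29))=-173033462729447 /633130407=-273298.30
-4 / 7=-0.57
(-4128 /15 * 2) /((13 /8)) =-22016 /65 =-338.71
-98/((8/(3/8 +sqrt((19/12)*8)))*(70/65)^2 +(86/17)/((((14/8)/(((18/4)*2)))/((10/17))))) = -4312066034312127/640814755987768 +26569942396816*sqrt(114)/240305533495413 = -5.55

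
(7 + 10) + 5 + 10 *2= 42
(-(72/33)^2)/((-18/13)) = 416/121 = 3.44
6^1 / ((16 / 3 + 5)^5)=0.00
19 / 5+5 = 44 / 5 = 8.80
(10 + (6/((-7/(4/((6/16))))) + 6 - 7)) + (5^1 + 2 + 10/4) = 9.36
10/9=1.11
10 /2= 5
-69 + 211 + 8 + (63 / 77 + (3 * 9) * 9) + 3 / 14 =60681 / 154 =394.03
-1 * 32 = -32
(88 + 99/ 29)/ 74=2651/ 2146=1.24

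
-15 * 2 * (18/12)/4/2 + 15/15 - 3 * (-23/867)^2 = -4.63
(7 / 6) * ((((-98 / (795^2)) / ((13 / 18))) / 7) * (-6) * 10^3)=7840 / 36517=0.21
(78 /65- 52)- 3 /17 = -4333 /85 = -50.98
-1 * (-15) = 15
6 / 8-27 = -105 / 4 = -26.25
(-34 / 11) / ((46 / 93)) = -6.25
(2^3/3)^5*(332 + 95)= 13991936/243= 57579.98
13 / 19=0.68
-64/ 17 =-3.76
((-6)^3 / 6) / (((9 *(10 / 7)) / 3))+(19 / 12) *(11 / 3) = -467 / 180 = -2.59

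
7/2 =3.50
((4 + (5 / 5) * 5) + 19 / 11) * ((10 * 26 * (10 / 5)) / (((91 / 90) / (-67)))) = -28461600 / 77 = -369631.17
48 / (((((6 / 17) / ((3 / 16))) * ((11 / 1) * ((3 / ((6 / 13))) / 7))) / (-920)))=-328440 / 143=-2296.78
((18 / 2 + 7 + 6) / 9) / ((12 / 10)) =55 / 27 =2.04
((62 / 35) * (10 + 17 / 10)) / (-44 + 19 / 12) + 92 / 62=2748206 / 2761325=1.00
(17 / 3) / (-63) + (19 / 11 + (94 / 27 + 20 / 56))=22769 / 4158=5.48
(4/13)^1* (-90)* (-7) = 2520/13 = 193.85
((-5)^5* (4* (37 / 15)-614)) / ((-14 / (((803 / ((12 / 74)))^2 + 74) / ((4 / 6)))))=-4959973913981.89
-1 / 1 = -1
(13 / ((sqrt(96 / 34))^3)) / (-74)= -221*sqrt(51) / 42624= -0.04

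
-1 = -1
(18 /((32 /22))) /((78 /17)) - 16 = -2767 /208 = -13.30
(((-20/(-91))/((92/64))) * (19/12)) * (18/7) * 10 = 91200/14651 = 6.22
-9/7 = -1.29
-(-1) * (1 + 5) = 6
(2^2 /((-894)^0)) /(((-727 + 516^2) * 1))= 4 /265529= 0.00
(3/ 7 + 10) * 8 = 584/ 7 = 83.43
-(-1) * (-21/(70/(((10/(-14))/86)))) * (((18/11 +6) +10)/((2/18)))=2619/6622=0.40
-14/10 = -7/5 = -1.40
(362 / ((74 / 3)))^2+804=1395525 / 1369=1019.38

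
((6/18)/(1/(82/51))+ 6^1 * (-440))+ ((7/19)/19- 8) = -146226311/55233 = -2647.44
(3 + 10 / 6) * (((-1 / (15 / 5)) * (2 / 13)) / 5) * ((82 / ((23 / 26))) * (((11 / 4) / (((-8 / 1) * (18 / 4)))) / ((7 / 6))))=902 / 3105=0.29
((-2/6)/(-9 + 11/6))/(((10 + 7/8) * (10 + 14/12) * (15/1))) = 32/1253235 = 0.00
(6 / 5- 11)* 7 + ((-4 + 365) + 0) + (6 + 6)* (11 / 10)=1528 / 5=305.60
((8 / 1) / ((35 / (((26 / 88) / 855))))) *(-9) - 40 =-1463026 / 36575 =-40.00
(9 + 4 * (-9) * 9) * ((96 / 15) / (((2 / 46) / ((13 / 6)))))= -100464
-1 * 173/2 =-173/2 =-86.50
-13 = -13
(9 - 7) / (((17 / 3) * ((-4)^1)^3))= -3 / 544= -0.01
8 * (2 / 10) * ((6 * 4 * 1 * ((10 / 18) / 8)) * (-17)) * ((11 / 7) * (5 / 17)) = -440 / 21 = -20.95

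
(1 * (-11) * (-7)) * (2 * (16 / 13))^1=2464 / 13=189.54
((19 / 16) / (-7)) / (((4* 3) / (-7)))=19 / 192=0.10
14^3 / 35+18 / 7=2834 / 35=80.97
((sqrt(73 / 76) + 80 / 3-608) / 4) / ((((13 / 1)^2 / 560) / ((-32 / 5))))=3076.90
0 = 0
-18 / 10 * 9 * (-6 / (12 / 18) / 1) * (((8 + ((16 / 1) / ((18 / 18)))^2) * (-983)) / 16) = -23648031 / 10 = -2364803.10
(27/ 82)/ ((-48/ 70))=-315/ 656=-0.48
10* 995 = 9950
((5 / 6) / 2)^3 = 125 / 1728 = 0.07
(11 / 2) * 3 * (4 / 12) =5.50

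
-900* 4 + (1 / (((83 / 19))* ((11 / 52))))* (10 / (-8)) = -3288035 / 913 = -3601.35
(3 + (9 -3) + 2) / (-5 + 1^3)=-11 / 4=-2.75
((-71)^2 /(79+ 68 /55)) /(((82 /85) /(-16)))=-188533400 /180933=-1042.01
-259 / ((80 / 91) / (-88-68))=919191 / 20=45959.55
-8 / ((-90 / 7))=28 / 45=0.62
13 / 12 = 1.08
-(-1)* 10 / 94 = 5 / 47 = 0.11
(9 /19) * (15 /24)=45 /152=0.30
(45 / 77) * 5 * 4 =900 / 77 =11.69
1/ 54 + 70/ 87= 1289/ 1566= 0.82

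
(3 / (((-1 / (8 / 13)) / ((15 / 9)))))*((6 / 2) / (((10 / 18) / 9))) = -1944 / 13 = -149.54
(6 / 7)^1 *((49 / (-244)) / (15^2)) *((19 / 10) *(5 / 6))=-133 / 109800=-0.00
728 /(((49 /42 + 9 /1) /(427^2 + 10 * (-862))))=758760912 /61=12438703.48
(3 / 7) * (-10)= -4.29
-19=-19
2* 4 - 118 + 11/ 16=-1749/ 16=-109.31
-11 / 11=-1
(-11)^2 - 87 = 34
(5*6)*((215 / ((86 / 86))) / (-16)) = -403.12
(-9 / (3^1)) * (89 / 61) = -267 / 61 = -4.38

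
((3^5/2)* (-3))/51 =-243/34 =-7.15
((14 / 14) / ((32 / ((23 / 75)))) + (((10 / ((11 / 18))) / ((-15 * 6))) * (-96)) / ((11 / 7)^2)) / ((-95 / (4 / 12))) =-22609813 / 910404000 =-0.02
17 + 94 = 111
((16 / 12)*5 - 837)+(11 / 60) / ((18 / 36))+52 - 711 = -44669 / 30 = -1488.97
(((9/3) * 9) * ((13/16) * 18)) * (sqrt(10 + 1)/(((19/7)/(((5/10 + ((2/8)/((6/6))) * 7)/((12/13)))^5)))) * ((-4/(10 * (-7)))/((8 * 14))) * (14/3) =95006081547 * sqrt(11)/3187671040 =98.85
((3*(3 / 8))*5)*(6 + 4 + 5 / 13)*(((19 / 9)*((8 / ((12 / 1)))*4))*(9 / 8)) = 369.95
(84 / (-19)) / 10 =-0.44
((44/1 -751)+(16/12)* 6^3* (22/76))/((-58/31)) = 367319/1102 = 333.32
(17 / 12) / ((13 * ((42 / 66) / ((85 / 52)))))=15895 / 56784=0.28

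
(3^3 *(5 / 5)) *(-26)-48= -750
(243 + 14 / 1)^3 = 16974593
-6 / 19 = -0.32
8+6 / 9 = 26 / 3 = 8.67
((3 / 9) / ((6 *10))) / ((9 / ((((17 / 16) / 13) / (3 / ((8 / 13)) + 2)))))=17 / 2316600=0.00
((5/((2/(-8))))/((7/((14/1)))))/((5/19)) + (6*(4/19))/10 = -14428/95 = -151.87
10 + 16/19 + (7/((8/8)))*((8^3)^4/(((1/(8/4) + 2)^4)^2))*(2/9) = 4679522212033406/66796875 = 70056005.05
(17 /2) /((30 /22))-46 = -39.77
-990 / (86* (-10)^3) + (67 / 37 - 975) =-309665137 / 318200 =-973.18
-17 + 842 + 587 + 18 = 1430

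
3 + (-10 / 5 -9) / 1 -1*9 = -17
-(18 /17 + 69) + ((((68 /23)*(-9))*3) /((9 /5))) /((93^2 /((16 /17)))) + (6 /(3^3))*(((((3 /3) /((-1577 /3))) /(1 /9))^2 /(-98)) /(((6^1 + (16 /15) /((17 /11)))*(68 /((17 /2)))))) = -131353798156403499787 /1874778137021095824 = -70.06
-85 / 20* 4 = -17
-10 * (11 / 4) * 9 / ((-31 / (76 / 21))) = 6270 / 217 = 28.89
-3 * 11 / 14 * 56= -132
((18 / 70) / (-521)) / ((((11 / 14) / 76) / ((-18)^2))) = -443232 / 28655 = -15.47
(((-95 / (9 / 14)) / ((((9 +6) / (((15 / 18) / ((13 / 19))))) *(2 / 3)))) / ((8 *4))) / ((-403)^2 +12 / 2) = -2527 / 729698112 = -0.00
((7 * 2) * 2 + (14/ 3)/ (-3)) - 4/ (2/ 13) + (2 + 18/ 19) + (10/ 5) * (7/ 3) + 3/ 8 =11537/ 1368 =8.43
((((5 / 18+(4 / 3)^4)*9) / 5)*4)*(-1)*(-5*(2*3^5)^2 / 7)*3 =87707448 / 7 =12529635.43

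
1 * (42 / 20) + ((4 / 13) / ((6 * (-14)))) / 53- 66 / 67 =10807673 / 9694230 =1.11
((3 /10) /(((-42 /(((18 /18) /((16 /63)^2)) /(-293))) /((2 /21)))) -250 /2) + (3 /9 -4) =-289530799 /2250240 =-128.67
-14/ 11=-1.27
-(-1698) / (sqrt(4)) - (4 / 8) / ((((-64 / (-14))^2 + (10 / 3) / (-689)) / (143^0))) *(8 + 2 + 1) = 3592054251 / 4232236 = 848.74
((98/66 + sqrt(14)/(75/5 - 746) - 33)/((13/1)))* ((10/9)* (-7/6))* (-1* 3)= -2800/297 - 35* sqrt(14)/85527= -9.43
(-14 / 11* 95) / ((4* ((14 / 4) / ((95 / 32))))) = -25.64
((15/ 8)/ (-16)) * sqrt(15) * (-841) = 12615 * sqrt(15)/ 128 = 381.70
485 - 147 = 338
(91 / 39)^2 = 49 / 9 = 5.44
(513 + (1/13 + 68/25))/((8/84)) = 1760157/325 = 5415.87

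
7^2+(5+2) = 56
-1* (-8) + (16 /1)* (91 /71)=2024 /71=28.51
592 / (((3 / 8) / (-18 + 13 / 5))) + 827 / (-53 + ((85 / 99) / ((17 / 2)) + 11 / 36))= -7599936124 / 312405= -24327.19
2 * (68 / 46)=68 / 23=2.96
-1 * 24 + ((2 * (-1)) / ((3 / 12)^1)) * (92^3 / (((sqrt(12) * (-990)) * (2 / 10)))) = 9058.34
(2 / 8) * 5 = 5 / 4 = 1.25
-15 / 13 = -1.15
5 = 5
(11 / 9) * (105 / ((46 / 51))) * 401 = 2624545 / 46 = 57055.33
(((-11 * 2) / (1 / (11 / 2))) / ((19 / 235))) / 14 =-28435 / 266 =-106.90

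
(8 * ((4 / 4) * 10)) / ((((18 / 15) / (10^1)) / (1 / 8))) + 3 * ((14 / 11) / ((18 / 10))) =940 / 11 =85.45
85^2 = 7225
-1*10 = -10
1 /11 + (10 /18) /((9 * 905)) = 14672 /161271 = 0.09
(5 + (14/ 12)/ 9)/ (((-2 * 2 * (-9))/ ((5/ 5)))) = 277/ 1944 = 0.14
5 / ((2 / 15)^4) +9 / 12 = 253137 / 16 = 15821.06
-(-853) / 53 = 853 / 53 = 16.09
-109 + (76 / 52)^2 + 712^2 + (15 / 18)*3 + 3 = 171312811 / 338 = 506842.64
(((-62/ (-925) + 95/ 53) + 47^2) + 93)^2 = 12756959525717521/ 2403450625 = 5307768.50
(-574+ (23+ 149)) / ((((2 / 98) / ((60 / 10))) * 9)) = -13132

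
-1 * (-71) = 71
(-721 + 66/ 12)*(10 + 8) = -12879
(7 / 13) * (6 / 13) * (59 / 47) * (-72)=-178416 / 7943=-22.46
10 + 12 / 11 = 122 / 11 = 11.09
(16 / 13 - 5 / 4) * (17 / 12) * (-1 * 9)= 51 / 208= 0.25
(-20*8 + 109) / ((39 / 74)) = -1258 / 13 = -96.77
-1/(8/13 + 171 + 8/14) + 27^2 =11422610/15669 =728.99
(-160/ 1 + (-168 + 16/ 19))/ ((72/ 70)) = -18130/ 57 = -318.07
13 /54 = 0.24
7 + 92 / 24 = 65 / 6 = 10.83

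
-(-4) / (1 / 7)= 28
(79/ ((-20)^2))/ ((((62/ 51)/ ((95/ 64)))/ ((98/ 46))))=3750999/ 7301120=0.51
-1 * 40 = -40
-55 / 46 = -1.20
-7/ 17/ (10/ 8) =-28/ 85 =-0.33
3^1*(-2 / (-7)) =6 / 7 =0.86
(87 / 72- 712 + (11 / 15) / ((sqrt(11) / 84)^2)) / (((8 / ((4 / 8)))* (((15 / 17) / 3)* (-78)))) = 0.65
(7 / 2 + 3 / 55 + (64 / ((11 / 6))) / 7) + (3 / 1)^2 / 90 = 3327 / 385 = 8.64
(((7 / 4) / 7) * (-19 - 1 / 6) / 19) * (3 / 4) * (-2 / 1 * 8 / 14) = 115 / 532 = 0.22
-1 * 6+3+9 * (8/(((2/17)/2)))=1221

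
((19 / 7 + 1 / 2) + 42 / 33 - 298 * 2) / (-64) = 91093 / 9856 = 9.24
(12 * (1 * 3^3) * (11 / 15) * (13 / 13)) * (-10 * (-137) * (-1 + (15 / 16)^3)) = -29336769 / 512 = -57298.38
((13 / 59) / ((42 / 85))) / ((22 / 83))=91715 / 54516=1.68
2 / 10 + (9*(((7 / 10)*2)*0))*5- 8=-39 / 5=-7.80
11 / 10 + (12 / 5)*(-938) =-2250.10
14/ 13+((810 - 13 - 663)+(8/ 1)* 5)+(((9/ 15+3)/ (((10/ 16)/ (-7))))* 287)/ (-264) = 782602/ 3575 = 218.91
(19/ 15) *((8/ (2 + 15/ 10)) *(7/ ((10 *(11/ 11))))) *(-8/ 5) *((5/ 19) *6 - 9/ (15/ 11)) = 10176/ 625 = 16.28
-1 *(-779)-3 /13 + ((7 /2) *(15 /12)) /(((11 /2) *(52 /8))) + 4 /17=3788115 /4862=779.13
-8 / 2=-4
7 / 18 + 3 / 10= 31 / 45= 0.69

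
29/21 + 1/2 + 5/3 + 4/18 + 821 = 103921/126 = 824.77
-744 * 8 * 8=-47616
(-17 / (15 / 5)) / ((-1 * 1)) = 17 / 3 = 5.67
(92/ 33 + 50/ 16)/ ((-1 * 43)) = -1561/ 11352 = -0.14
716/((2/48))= 17184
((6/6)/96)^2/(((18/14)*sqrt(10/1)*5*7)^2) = 1/186624000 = 0.00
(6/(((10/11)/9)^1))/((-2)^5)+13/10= -89/160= -0.56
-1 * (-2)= 2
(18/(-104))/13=-9/676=-0.01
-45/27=-5/3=-1.67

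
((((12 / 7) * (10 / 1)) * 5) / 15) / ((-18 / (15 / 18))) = -50 / 189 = -0.26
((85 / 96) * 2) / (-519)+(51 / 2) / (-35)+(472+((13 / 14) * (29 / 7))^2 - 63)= 126526024867 / 299068560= 423.07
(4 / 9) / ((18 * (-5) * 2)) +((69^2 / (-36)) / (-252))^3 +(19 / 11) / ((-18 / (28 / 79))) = 480875102377 / 4450116464640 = 0.11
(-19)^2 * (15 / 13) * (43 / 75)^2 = 667489 / 4875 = 136.92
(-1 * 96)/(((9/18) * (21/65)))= -4160/7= -594.29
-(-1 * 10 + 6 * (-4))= 34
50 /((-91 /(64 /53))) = -3200 /4823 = -0.66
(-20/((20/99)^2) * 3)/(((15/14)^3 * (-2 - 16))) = 41503/625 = 66.40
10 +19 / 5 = 69 / 5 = 13.80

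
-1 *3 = -3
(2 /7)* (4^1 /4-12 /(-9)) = 2 /3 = 0.67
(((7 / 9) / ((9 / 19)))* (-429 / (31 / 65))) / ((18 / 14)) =-8653645 / 7533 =-1148.76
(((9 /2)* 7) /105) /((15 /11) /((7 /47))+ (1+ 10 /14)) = 77 /2790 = 0.03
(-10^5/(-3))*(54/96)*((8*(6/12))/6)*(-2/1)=-25000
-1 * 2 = -2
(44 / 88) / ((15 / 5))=1 / 6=0.17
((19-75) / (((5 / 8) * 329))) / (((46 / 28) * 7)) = -128 / 5405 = -0.02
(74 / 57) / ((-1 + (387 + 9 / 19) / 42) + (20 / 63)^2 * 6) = 16317 / 110983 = 0.15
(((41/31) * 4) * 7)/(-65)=-1148/2015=-0.57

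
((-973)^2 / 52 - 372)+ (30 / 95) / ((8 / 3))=4405108 / 247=17834.45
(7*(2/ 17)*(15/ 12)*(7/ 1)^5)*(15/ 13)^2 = 132355125/ 5746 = 23034.31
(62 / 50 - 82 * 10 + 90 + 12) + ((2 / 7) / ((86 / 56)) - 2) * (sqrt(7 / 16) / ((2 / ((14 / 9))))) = -17919 / 25 - 91 * sqrt(7) / 258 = -717.69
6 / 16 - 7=-53 / 8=-6.62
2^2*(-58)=-232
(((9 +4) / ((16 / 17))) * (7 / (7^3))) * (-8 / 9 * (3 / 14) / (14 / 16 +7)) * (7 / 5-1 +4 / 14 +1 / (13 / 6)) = -1972 / 252105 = -0.01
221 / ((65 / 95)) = 323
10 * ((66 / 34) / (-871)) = -0.02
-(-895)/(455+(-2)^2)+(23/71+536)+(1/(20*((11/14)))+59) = 2141329393/3584790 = 597.34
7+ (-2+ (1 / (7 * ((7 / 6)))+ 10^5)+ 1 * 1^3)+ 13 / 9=44103337 / 441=100007.57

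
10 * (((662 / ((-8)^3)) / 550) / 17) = -331 / 239360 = -0.00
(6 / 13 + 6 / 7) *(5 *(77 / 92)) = 1650 / 299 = 5.52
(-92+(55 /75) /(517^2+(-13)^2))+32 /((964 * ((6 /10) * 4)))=-29645935363 /322286890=-91.99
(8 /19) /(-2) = -4 /19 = -0.21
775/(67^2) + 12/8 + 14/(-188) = 337188/210983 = 1.60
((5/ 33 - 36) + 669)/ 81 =20894/ 2673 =7.82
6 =6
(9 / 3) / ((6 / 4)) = 2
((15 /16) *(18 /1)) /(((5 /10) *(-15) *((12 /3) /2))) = -9 /8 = -1.12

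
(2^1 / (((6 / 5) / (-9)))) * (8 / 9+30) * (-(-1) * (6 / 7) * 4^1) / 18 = -5560 / 63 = -88.25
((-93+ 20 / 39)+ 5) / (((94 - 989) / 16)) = 54592 / 34905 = 1.56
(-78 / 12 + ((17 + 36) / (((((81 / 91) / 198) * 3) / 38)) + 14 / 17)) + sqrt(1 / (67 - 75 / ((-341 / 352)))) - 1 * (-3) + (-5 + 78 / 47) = sqrt(1147) / 407 + 6442921139 / 43146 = 149328.44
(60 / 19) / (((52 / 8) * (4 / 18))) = 540 / 247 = 2.19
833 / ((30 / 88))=36652 / 15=2443.47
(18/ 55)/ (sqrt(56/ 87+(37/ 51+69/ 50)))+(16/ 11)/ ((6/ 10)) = 6 * sqrt(1363638)/ 35497+80/ 33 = 2.62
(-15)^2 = 225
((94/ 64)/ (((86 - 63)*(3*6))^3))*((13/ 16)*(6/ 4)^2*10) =3055/ 8073437184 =0.00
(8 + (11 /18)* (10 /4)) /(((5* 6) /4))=1.27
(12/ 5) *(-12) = -28.80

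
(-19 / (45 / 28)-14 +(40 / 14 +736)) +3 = 225551 / 315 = 716.03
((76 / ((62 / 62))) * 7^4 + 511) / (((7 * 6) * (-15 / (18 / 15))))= -26141 / 75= -348.55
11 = 11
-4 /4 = -1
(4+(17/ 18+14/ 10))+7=1201/ 90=13.34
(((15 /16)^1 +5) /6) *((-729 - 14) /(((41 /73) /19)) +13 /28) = -913729475 /36736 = -24872.86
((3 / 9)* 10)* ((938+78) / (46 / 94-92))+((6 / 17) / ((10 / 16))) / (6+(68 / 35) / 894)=-2795440147 / 75727707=-36.91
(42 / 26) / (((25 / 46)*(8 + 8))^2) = 11109 / 520000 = 0.02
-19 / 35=-0.54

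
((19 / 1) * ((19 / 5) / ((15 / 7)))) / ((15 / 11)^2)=305767 / 16875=18.12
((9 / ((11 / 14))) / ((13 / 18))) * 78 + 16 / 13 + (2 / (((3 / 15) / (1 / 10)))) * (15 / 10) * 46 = 186947 / 143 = 1307.32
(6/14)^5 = 243/16807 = 0.01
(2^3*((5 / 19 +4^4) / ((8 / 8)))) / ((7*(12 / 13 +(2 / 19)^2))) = 1202643 / 3836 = 313.51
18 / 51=6 / 17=0.35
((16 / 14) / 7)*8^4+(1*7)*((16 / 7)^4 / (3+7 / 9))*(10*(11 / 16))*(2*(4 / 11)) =921.62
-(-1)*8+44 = 52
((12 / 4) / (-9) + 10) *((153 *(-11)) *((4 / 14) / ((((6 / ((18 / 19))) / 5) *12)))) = -81345 / 266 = -305.81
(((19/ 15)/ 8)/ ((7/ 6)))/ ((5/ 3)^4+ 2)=1539/ 110180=0.01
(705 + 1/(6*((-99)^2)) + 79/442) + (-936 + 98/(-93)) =-46708891802/201439953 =-231.88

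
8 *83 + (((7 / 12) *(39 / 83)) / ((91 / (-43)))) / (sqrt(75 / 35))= 664 -43 *sqrt(105) / 4980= 663.91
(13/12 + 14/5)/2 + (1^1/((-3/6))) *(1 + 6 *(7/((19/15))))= -151333/2280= -66.37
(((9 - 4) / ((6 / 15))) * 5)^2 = 15625 / 4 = 3906.25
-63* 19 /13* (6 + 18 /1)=-28728 /13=-2209.85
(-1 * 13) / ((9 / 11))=-143 / 9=-15.89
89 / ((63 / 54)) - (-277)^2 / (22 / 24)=-83628.08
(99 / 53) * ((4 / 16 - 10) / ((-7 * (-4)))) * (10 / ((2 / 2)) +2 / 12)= -78507 / 11872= -6.61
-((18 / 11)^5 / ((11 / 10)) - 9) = -2951631 / 1771561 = -1.67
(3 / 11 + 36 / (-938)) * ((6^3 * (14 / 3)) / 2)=87048 / 737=118.11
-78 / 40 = -39 / 20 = -1.95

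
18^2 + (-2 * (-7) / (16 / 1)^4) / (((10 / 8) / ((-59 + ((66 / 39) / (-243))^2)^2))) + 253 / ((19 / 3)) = 5650539767143588698545 / 15500369397860425728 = 364.54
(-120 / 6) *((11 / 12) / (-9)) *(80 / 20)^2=880 / 27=32.59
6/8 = 3/4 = 0.75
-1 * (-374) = 374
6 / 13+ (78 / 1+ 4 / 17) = 17392 / 221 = 78.70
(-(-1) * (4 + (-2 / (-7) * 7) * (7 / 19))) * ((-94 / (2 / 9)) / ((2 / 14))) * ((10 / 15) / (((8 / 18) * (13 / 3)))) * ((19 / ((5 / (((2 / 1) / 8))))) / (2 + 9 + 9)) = -239841 / 1040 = -230.62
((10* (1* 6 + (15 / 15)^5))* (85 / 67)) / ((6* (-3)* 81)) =-2975 / 48843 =-0.06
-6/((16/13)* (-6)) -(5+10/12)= -241/48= -5.02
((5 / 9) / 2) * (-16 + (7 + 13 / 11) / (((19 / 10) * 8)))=-32315 / 7524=-4.29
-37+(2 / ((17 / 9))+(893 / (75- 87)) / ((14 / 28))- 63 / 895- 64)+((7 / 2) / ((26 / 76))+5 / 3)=-281202143 / 1186770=-236.95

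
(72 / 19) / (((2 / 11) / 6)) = 2376 / 19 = 125.05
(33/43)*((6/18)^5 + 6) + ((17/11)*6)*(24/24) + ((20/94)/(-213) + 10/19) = 34994110735/2429159139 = 14.41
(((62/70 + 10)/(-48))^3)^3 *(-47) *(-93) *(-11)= 413244403067888459804847/5416169448144896000000000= 0.08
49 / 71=0.69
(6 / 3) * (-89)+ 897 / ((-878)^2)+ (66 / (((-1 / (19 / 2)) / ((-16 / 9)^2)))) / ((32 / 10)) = -16594024765 / 20813868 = -797.26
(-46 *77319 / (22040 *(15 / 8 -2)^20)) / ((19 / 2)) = -1025141484869013215379456 / 52345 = -19584324861381473213.86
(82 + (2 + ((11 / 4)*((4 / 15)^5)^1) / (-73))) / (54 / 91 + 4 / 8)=847480212488 / 11031440625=76.82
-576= -576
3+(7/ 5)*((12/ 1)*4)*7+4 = 2387/ 5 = 477.40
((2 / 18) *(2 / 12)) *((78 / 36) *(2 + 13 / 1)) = 65 / 108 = 0.60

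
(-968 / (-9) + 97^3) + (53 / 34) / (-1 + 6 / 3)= 912782.11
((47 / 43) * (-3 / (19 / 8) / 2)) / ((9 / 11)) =-2068 / 2451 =-0.84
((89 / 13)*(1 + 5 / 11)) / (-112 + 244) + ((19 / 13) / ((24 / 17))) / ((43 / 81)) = 2.03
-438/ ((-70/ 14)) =87.60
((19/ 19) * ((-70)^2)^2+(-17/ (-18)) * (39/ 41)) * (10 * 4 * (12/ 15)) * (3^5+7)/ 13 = 23625840884000/ 1599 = 14775385168.23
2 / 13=0.15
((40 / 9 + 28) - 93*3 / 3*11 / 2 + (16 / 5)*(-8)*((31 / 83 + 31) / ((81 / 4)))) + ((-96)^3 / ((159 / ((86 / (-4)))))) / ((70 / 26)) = 365129188471 / 8314110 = 43916.81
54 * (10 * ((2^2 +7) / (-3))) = -1980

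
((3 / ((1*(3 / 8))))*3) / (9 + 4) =24 / 13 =1.85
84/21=4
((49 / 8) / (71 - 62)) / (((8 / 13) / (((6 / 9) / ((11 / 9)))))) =637 / 1056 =0.60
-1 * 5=-5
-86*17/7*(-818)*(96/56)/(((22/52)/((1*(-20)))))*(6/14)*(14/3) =-14925031680/539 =-27690225.75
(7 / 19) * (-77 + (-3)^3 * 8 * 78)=-118475 / 19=-6235.53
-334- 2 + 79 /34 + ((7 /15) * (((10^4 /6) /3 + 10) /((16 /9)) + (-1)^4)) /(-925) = -5675237 /17000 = -333.84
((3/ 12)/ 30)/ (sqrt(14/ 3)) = sqrt(42)/ 1680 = 0.00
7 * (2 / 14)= 1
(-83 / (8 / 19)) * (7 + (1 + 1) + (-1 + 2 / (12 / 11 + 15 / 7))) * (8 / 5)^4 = -20876288 / 1875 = -11134.02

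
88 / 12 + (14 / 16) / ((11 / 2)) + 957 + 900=246113 / 132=1864.49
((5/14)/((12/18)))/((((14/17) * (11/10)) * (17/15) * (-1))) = -1125/2156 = -0.52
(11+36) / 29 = 47 / 29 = 1.62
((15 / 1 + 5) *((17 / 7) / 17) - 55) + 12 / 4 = -344 / 7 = -49.14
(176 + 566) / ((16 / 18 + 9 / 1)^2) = 60102 / 7921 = 7.59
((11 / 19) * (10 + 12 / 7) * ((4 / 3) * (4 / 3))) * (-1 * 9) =-14432 / 133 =-108.51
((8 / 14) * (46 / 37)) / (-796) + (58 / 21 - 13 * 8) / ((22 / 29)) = -32425817 / 242979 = -133.45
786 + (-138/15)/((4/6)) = 3861/5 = 772.20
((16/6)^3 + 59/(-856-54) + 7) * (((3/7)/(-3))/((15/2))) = -636317/1289925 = -0.49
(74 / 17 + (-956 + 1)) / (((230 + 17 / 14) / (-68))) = 301672 / 1079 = 279.58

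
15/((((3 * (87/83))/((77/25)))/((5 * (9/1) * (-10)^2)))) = 66113.79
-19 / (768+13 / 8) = -0.02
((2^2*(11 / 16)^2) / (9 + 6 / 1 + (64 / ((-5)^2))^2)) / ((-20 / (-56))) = 105875 / 431072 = 0.25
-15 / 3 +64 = 59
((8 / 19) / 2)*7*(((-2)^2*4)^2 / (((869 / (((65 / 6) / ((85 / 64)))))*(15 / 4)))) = 11927552 / 12630915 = 0.94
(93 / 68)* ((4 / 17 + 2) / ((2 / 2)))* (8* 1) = 7068 / 289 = 24.46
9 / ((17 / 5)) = 45 / 17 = 2.65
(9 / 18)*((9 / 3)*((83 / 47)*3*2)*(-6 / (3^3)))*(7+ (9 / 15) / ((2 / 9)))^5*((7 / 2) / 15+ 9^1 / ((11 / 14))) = -2749073823813667 / 775500000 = -3544905.00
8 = 8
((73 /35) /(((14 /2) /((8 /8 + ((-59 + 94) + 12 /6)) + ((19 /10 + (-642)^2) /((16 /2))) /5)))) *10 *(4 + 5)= 2717916363 /9800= 277338.40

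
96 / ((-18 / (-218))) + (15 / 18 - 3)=2321 / 2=1160.50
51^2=2601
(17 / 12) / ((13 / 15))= 85 / 52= 1.63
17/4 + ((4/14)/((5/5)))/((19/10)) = 2341/532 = 4.40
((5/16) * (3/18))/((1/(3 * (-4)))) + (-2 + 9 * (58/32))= 219/16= 13.69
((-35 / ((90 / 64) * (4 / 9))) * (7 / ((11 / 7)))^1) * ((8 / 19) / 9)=-11.67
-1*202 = -202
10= 10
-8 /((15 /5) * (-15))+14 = 638 /45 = 14.18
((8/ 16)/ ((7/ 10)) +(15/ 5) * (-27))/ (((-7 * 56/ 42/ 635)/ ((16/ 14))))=2141220/ 343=6242.62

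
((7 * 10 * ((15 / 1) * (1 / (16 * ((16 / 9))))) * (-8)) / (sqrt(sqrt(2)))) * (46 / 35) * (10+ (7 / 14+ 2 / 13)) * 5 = -17385.63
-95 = -95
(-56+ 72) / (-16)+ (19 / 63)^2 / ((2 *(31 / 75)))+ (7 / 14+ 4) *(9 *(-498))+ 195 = -1638460325 / 82026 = -19974.89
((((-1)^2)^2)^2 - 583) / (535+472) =-582 / 1007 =-0.58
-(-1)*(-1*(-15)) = 15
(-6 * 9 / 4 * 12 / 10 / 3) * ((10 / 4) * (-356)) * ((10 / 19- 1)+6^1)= 26559.47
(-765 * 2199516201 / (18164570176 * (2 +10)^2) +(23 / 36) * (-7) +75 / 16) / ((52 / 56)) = -460982207539 / 1000119863808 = -0.46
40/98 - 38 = -1842/49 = -37.59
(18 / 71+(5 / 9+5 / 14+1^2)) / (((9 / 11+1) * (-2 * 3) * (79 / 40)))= -213169 / 2120202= -0.10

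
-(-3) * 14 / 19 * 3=126 / 19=6.63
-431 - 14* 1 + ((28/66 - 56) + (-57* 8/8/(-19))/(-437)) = -7218902/14421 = -500.58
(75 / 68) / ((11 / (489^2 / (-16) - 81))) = -18031275 / 11968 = -1506.62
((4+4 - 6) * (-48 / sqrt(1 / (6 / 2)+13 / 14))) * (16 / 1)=-1536 * sqrt(2226) / 53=-1367.34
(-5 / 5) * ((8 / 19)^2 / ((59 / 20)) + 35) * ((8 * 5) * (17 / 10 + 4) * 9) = -80648460 / 1121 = -71943.32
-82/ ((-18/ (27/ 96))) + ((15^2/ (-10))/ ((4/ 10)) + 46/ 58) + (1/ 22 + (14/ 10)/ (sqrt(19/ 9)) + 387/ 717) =-130745247/ 2439712 + 21 * sqrt(19)/ 95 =-52.63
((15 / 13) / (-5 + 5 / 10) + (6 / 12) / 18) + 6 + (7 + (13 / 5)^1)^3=52094681 / 58500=890.51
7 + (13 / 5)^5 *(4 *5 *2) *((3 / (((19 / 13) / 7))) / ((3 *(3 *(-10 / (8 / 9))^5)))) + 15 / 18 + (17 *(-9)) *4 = -7943912707929967 / 13147628906250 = -604.21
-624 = -624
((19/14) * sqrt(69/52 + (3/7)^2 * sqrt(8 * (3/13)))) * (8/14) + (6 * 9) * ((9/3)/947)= 162/947 + 19 * sqrt(936 * sqrt(78) + 43953)/4459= 1.14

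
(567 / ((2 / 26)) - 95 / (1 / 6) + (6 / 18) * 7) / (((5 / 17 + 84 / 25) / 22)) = 40960.18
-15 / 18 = -5 / 6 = -0.83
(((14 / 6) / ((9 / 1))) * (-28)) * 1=-196 / 27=-7.26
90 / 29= 3.10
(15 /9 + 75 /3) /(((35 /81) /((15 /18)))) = 360 /7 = 51.43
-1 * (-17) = 17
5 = 5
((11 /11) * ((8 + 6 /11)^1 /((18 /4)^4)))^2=2262016 /5208653241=0.00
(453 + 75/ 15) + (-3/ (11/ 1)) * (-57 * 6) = 6064/ 11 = 551.27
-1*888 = -888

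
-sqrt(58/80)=-sqrt(290)/20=-0.85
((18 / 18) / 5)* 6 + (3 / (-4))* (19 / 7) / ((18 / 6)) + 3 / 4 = 89 / 70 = 1.27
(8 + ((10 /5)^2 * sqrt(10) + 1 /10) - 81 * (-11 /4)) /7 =4 * sqrt(10) /7 + 4617 /140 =34.79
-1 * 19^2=-361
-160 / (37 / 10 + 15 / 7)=-11200 / 409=-27.38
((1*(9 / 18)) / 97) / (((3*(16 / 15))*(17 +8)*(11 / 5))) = 1 / 34144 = 0.00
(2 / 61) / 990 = 1 / 30195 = 0.00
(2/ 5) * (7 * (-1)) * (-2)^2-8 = -96/ 5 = -19.20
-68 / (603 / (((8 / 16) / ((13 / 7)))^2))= -833 / 101907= -0.01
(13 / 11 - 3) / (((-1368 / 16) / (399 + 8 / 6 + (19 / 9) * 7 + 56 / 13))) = 1962880 / 220077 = 8.92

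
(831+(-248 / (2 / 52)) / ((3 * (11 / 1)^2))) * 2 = 1626.47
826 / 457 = 1.81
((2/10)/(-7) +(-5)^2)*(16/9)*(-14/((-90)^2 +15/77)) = -0.08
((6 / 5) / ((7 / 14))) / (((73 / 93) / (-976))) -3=-1090311 / 365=-2987.15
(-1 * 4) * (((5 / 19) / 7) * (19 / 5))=-4 / 7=-0.57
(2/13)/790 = 1/5135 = 0.00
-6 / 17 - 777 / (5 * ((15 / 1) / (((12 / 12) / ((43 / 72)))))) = -323466 / 18275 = -17.70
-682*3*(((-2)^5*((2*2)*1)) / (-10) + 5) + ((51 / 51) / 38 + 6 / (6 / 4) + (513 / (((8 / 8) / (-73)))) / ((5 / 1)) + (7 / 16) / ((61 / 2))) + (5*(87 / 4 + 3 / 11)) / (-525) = -43904.77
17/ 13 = 1.31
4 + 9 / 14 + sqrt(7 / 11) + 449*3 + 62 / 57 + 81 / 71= sqrt(77) / 11 + 76707647 / 56658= 1354.67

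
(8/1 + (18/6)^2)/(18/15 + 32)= 85/166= 0.51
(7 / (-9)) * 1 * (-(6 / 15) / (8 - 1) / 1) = 2 / 45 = 0.04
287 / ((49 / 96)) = 562.29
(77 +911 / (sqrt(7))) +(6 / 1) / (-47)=3613 / 47 +911 * sqrt(7) / 7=421.20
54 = 54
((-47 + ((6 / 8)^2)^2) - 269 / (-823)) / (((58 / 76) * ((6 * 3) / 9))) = -185569371 / 6109952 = -30.37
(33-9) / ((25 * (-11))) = -24 / 275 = -0.09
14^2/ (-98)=-2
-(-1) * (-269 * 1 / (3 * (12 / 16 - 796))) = 1076 / 9543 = 0.11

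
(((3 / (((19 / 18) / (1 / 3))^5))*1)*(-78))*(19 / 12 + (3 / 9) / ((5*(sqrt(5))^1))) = -151632 / 130321 - 606528*sqrt(5) / 61902475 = -1.19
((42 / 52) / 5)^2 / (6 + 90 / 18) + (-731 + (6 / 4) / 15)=-135873869 / 185900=-730.90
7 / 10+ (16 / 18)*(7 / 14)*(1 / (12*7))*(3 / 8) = 0.70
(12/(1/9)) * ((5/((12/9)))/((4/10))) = 1012.50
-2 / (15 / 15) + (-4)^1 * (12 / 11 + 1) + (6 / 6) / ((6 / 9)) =-8.86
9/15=3/5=0.60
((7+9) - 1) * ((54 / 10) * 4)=324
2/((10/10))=2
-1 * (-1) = 1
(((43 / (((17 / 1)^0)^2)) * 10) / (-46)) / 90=-43 / 414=-0.10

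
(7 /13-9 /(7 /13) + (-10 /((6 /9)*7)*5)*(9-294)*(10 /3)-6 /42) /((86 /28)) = 1849530 /559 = 3308.64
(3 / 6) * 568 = 284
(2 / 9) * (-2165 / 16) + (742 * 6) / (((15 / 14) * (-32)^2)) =-149827 / 5760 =-26.01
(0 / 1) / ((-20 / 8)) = 0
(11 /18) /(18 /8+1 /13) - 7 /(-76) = 2669 /7524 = 0.35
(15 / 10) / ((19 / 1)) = 3 / 38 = 0.08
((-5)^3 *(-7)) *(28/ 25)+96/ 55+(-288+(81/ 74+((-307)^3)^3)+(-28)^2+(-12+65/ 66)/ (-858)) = -253774704699399795149453938219/ 10476180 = -24223973308916016634828.15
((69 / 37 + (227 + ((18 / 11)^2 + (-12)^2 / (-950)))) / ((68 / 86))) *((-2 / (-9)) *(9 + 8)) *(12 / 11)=84636084032 / 70176975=1206.04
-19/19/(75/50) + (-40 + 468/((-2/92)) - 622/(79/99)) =-5296508/237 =-22348.14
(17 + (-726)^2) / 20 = 527093 / 20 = 26354.65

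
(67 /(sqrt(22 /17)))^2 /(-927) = -76313 /20394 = -3.74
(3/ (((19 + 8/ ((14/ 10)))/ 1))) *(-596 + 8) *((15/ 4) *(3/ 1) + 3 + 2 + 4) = -250047/ 173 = -1445.36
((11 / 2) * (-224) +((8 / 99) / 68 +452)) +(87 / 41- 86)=-863.88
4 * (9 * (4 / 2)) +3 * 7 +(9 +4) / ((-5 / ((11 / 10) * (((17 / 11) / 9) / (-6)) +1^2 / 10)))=92.82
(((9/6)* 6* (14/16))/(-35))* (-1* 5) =9/8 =1.12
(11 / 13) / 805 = 11 / 10465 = 0.00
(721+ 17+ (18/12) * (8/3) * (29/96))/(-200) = -17741/4800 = -3.70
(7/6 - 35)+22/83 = -16717/498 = -33.57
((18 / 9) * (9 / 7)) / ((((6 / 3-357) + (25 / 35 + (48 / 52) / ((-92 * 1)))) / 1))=-5382 / 741541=-0.01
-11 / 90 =-0.12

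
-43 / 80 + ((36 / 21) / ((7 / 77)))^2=1391813 / 3920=355.05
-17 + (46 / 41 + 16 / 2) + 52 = 1809 / 41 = 44.12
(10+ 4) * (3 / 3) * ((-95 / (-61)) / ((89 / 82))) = 109060 / 5429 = 20.09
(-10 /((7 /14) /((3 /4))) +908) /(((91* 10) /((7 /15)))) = 893 /1950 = 0.46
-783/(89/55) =-43065/89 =-483.88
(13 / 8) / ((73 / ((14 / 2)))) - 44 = -25605 / 584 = -43.84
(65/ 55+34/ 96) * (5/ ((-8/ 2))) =-4055/ 2112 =-1.92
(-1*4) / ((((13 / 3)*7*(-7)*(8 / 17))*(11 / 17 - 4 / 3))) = -2601 / 44590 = -0.06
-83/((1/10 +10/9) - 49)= 7470/4301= 1.74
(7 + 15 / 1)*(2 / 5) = 44 / 5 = 8.80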